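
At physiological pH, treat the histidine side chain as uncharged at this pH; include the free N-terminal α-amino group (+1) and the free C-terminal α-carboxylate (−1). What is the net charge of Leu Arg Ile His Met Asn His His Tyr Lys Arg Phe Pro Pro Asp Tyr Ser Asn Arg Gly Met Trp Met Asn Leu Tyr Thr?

+3

At pH ~7.4 the Lys and Arg side chains are protonated (+1), the Asp and Glu side chains are deprotonated (−1), and with His taken as neutral all other side chains carry no charge.
Positive (K, R): Arg2, Lys10, Arg11, Arg19 → +4.
Negative (D, E): Asp15 → −1.
The N-terminus (+1) and C-terminus (−1) cancel.
Net charge = (+4) + (−1) = +3.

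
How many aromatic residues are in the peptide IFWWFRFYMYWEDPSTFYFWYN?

13

The aromatic amino acids are Phe (F, benzyl), Trp (W, indole), and Tyr (Y, phenol).
Matching residues: F2, W3, W4, F5, F7, Y8, Y10, W11, F17, Y18, F19, W20, Y21.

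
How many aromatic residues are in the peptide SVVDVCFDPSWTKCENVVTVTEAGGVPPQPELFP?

F, W, and Y each carry an aromatic ring on the side chain.
Matching residues: F7, W11, F33.

3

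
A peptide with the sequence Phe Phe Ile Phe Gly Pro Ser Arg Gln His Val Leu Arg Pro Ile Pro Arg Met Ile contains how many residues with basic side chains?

Lysine (K), arginine (R), and histidine (H) have basic, nitrogen-containing side chains.
Matching residues: Arg8, His10, Arg13, Arg17.

4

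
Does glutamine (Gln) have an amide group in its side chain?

Only N (asparagine) and Q (glutamine) carry a side-chain carboxamide.
Glutamine is in this group.

Yes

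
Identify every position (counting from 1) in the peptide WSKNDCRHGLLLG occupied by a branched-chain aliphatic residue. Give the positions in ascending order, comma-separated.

10, 11, 12

Valine (V), leucine (L), and isoleucine (I) are the branched-chain amino acids.
Matching residues: L10, L11, L12.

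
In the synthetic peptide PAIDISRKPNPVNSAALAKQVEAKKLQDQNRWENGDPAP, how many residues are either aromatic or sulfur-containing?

Aromatic: F, W, Y. Sulfur-containing: C, M.
Aromatic residues here: W32 (1).
Sulfur-containing residues here: none (0).
The two groups share no amino acid, so total = 1 + 0 = 1.

1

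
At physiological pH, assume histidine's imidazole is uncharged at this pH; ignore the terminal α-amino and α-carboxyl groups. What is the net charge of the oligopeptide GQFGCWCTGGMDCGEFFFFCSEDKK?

-2

The side chains ionized at physiological pH are Lys/Arg (+1) and Asp/Glu (−1); with His treated as neutral, nothing else contributes.
Positive (K, R): K24, K25 → +2.
Negative (D, E): D12, E15, E22, D23 → −4.
Net charge = (+2) + (−4) = −2.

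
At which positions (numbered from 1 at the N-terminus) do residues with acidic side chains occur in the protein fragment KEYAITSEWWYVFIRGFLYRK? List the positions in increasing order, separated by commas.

2, 8

The acidic residues are Asp (D) and Glu (E), whose side chains end in a carboxylate group.
Matching residues: E2, E8.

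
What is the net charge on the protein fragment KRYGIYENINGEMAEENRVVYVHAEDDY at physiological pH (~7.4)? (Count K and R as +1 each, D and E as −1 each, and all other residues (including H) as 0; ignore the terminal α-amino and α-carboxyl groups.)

-4

Positive (K, R): K1, R2, R18 → +3.
Negative (D, E): E7, E12, E15, E16, E25, D26, D27 → −7.
Net charge = (+3) + (−7) = −4.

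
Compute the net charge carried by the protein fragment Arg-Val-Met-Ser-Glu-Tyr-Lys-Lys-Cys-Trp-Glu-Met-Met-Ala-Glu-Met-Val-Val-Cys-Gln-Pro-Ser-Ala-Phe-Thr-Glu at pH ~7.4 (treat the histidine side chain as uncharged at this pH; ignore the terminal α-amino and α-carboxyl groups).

-1

At pH ~7.4 the Lys and Arg side chains are protonated (+1), the Asp and Glu side chains are deprotonated (−1), and with His taken as neutral all other side chains carry no charge.
Positive (K, R): Arg1, Lys7, Lys8 → +3.
Negative (D, E): Glu5, Glu11, Glu15, Glu26 → −4.
Net charge = (+3) + (−4) = −1.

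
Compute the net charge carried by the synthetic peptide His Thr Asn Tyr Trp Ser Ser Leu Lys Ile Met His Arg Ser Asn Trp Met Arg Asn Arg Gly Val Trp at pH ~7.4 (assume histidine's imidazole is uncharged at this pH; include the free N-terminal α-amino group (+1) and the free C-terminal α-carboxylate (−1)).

Near pH 7.4, K and R contribute +1 each, D and E contribute −1 each, and every other side chain (His included, as stated) is uncharged.
Positive (K, R): Lys9, Arg13, Arg18, Arg20 → +4.
Negative (D, E): none → −0.
The N-terminus (+1) and C-terminus (−1) cancel.
Net charge = (+4) + (−0) = +4.

+4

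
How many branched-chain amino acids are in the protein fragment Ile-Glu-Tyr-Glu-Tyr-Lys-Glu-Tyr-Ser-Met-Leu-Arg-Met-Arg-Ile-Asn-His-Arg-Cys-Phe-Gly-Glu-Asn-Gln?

3

Valine (V), leucine (L), and isoleucine (I) are the branched-chain amino acids.
Matching residues: Ile1, Leu11, Ile15.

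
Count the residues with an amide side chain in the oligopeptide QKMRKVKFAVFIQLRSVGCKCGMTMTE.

2

The amide-side-chain residues are Asn (N) and Gln (Q).
Matching residues: Q1, Q13.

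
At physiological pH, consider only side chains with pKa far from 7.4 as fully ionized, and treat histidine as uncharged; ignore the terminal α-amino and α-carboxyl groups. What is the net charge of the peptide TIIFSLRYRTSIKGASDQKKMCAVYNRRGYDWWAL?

+5

Near pH 7.4, K and R contribute +1 each, D and E contribute −1 each, and every other side chain (His included, as stated) is uncharged.
Positive (K, R): R7, R9, K13, K19, K20, R27, R28 → +7.
Negative (D, E): D17, D31 → −2.
Net charge = (+7) + (−2) = +5.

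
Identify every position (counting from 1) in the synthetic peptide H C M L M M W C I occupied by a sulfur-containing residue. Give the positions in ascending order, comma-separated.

2, 3, 5, 6, 8

Only Cys (C) and Met (M) have a sulfur atom in the side chain.
Matching residues: C2, M3, M5, M6, C8.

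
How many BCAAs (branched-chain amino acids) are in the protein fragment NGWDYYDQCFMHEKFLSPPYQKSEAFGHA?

V, L, and I make up the branched-chain aliphatic group.
Matching residues: L16.

1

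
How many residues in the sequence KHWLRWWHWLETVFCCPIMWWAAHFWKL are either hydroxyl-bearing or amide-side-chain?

Hydroxyl-bearing: S, T, Y. Amide-side-chain: N, Q.
Hydroxyl-bearing residues here: T12 (1).
Amide-side-chain residues here: none (0).
The two groups share no amino acid, so total = 1 + 0 = 1.

1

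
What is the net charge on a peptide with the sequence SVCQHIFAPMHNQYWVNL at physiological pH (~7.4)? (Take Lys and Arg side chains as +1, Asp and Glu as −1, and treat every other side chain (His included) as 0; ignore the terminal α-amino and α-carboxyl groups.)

Positive (K, R): none → +0.
Negative (D, E): none → −0.
Net charge = (+0) + (−0) = 0.

0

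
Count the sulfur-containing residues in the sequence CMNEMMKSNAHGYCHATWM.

6

Only Cys (C) and Met (M) have a sulfur atom in the side chain.
Matching residues: C1, M2, M5, M6, C14, M19.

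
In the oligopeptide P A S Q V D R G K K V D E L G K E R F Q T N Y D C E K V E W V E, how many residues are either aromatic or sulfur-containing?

Aromatic: F, W, Y. Sulfur-containing: C, M.
Aromatic residues here: F19, Y23, W30 (3).
Sulfur-containing residues here: C25 (1).
The two groups share no amino acid, so total = 3 + 1 = 4.

4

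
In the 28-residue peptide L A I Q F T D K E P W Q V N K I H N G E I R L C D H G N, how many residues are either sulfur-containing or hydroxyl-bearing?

2

Sulfur-containing: C, M. Hydroxyl-bearing: S, T, Y.
Sulfur-containing residues here: C24 (1).
Hydroxyl-bearing residues here: T6 (1).
The two groups share no amino acid, so total = 1 + 1 = 2.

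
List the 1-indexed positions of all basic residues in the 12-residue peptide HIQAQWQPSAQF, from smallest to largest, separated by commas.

The basic amino acids are Lys (K), Arg (R), and His (H).
Matching residues: H1.

1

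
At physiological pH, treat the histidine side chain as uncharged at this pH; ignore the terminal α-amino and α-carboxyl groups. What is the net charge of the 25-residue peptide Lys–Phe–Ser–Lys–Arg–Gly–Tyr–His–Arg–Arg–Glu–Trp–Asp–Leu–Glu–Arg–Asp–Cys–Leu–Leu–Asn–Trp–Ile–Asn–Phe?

+2

The side chains ionized at physiological pH are Lys/Arg (+1) and Asp/Glu (−1); with His treated as neutral, nothing else contributes.
Positive (K, R): Lys1, Lys4, Arg5, Arg9, Arg10, Arg16 → +6.
Negative (D, E): Glu11, Asp13, Glu15, Asp17 → −4.
Net charge = (+6) + (−4) = +2.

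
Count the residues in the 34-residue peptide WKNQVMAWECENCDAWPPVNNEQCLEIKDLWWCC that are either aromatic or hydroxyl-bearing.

Aromatic: F, W, Y. Hydroxyl-bearing: S, T, Y.
Aromatic residues here: W1, W8, W16, W31, W32 (5).
Hydroxyl-bearing residues here: none (0).
(Y belongs to both groups, but none appear in this sequence.) Total = 5 + 0 = 5.

5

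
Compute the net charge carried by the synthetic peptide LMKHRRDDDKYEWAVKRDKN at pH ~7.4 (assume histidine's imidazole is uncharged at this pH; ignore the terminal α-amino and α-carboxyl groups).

+2

The side chains ionized at physiological pH are Lys/Arg (+1) and Asp/Glu (−1); with His treated as neutral, nothing else contributes.
Positive (K, R): K3, R5, R6, K10, K16, R17, K19 → +7.
Negative (D, E): D7, D8, D9, E12, D18 → −5.
Net charge = (+7) + (−5) = +2.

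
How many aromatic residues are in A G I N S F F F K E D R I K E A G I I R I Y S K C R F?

Phenylalanine (F), tryptophan (W), and tyrosine (Y) have aromatic ring side chains.
Matching residues: F6, F7, F8, Y22, F27.

5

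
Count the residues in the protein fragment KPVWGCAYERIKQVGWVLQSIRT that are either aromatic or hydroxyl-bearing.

5

Aromatic: F, W, Y. Hydroxyl-bearing: S, T, Y.
Aromatic residues here: W4, Y8, W16 (3).
Hydroxyl-bearing residues here: Y8, S20, T23 (3).
Y is in both groups, so the 1 Y residue must not be double-counted.
Total = 3 + 3 − 1 = 5.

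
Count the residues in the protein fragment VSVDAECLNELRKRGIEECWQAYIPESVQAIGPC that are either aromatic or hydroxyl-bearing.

Aromatic: F, W, Y. Hydroxyl-bearing: S, T, Y.
Aromatic residues here: W20, Y23 (2).
Hydroxyl-bearing residues here: S2, Y23, S27 (3).
Y is in both groups, so the 1 Y residue must not be double-counted.
Total = 2 + 3 − 1 = 4.

4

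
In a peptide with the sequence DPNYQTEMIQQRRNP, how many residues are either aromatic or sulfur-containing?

2

Aromatic: F, W, Y. Sulfur-containing: C, M.
Aromatic residues here: Y4 (1).
Sulfur-containing residues here: M8 (1).
The two groups share no amino acid, so total = 1 + 1 = 2.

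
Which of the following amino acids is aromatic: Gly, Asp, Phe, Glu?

F, W, and Y each carry an aromatic ring on the side chain.
Of the listed options, only Phe belongs to this group.

Phe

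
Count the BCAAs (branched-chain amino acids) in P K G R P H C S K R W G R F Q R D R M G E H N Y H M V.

1

The BCAAs are Val, Leu, and Ile — aliphatic side chains with a branch point.
Matching residues: V27.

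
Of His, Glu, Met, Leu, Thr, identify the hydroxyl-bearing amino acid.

S, T, and Y are the three residues with a side-chain hydroxyl.
Of the listed options, only Thr belongs to this group.

Thr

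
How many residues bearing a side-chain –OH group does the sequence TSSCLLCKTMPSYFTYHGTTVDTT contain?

The –OH-bearing residues are Ser, Thr (aliphatic alcohols), and Tyr (phenol).
Matching residues: T1, S2, S3, T9, S12, Y13, T15, Y16, T19, T20, T23, T24.

12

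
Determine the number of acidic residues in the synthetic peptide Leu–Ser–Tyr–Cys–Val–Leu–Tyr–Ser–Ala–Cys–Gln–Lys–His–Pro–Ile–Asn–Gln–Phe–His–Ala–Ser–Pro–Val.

The acidic residues are Asp (D) and Glu (E), whose side chains end in a carboxylate group.
None of the 23 residues belong to this group.

0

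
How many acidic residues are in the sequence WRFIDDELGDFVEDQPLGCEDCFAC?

The acidic residues are Asp (D) and Glu (E), whose side chains end in a carboxylate group.
Matching residues: D5, D6, E7, D10, E13, D14, E20, D21.

8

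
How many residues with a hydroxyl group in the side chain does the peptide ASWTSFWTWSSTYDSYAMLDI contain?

10

Serine (S), threonine (T), and tyrosine (Y) each carry a hydroxyl group on the side chain.
Matching residues: S2, T4, S5, T8, S10, S11, T12, Y13, S15, Y16.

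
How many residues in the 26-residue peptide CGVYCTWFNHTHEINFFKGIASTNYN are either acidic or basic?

Acidic: D, E. Basic: H, K, R.
Acidic residues here: E13 (1).
Basic residues here: H10, H12, K18 (3).
The two groups share no amino acid, so total = 1 + 3 = 4.

4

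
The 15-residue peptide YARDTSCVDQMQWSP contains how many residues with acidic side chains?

2

Aspartate (D) and glutamate (E) have carboxylic-acid side chains and are the acidic amino acids.
Matching residues: D4, D9.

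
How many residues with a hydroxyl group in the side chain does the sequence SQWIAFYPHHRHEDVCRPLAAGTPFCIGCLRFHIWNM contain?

3

S, T, and Y are the three residues with a side-chain hydroxyl.
Matching residues: S1, Y7, T23.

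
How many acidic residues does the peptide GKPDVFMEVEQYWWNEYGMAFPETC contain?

5

Only D (aspartate) and E (glutamate) carry a side-chain carboxylic acid.
Matching residues: D4, E8, E10, E16, E23.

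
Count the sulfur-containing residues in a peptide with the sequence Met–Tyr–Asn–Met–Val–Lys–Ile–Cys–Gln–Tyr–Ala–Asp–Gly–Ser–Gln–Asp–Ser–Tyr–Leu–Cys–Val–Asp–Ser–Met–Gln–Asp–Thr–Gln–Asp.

Cysteine (C, thiol) and methionine (M, thioether) are the two sulfur-containing amino acids.
Matching residues: Met1, Met4, Cys8, Cys20, Met24.

5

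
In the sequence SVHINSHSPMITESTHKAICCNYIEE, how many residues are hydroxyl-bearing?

7

Serine (S), threonine (T), and tyrosine (Y) each carry a hydroxyl group on the side chain.
Matching residues: S1, S6, S8, T12, S14, T15, Y23.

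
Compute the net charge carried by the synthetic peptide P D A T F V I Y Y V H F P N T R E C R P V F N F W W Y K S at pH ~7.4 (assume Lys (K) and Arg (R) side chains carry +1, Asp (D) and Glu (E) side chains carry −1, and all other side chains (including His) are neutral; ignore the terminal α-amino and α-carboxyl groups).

Positive (K, R): R16, R19, K28 → +3.
Negative (D, E): D2, E17 → −2.
Net charge = (+3) + (−2) = +1.

+1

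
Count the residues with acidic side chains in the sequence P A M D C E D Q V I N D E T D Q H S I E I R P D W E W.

9

Only D (aspartate) and E (glutamate) carry a side-chain carboxylic acid.
Matching residues: D4, E6, D7, D12, E13, D15, E20, D24, E26.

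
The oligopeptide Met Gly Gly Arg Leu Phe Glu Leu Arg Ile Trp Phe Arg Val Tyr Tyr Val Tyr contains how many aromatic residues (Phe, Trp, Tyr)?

6

Matching residues: Phe6, Trp11, Phe12, Tyr15, Tyr16, Tyr18.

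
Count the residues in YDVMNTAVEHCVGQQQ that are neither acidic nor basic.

13

Acidic: D, E. Basic: K, R, H. All other residues are neither.
Matching residues: Y1, V3, M4, N5, T6, A7, V8, C11, V12, G13, Q14, Q15, Q16.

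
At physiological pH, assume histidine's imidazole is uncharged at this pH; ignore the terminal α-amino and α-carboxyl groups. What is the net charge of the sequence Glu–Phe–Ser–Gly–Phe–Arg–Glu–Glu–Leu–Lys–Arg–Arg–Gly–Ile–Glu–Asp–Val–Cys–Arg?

At pH ~7.4 the Lys and Arg side chains are protonated (+1), the Asp and Glu side chains are deprotonated (−1), and with His taken as neutral all other side chains carry no charge.
Positive (K, R): Arg6, Lys10, Arg11, Arg12, Arg19 → +5.
Negative (D, E): Glu1, Glu7, Glu8, Glu15, Asp16 → −5.
Net charge = (+5) + (−5) = 0.

0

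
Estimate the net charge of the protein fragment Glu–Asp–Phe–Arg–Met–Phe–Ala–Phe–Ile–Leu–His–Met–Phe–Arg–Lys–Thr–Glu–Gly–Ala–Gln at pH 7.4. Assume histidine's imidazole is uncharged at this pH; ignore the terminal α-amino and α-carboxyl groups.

0

The side chains ionized at physiological pH are Lys/Arg (+1) and Asp/Glu (−1); with His treated as neutral, nothing else contributes.
Positive (K, R): Arg4, Arg14, Lys15 → +3.
Negative (D, E): Glu1, Asp2, Glu17 → −3.
Net charge = (+3) + (−3) = 0.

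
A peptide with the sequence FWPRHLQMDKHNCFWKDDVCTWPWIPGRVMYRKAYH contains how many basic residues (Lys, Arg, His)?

Matching residues: R4, H5, K10, H11, K16, R28, R32, K33, H36.

9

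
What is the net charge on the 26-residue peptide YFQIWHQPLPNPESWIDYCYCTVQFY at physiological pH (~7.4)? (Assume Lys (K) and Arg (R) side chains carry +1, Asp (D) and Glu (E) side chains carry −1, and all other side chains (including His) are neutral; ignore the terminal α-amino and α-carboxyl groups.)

-2

Positive (K, R): none → +0.
Negative (D, E): E13, D17 → −2.
Net charge = (+0) + (−2) = −2.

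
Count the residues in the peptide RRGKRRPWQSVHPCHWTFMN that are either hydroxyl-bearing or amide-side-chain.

Hydroxyl-bearing: S, T, Y. Amide-side-chain: N, Q.
Hydroxyl-bearing residues here: S10, T17 (2).
Amide-side-chain residues here: Q9, N20 (2).
The two groups share no amino acid, so total = 2 + 2 = 4.

4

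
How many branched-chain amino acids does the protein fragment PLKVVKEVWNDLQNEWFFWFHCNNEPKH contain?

5

V, L, and I make up the branched-chain aliphatic group.
Matching residues: L2, V4, V5, V8, L12.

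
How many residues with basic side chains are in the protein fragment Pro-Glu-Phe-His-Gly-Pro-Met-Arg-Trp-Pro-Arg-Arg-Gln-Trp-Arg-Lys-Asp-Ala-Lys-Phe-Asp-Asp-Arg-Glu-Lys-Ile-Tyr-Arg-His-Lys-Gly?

12

The basic amino acids are Lys (K), Arg (R), and His (H).
Matching residues: His4, Arg8, Arg11, Arg12, Arg15, Lys16, Lys19, Arg23, Lys25, Arg28, His29, Lys30.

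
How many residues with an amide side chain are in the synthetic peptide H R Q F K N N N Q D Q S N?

7

The amide-side-chain residues are Asn (N) and Gln (Q).
Matching residues: Q3, N6, N7, N8, Q9, Q11, N13.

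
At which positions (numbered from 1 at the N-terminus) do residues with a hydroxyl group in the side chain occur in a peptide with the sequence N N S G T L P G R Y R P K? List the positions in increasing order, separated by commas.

3, 5, 10

Serine (S), threonine (T), and tyrosine (Y) each carry a hydroxyl group on the side chain.
Matching residues: S3, T5, Y10.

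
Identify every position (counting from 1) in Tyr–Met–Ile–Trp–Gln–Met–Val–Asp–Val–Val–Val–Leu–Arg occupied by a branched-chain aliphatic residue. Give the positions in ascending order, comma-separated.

The BCAAs are Val, Leu, and Ile — aliphatic side chains with a branch point.
Matching residues: Ile3, Val7, Val9, Val10, Val11, Leu12.

3, 7, 9, 10, 11, 12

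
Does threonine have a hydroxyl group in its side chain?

The –OH-bearing residues are Ser, Thr (aliphatic alcohols), and Tyr (phenol).
Threonine is in this group.

Yes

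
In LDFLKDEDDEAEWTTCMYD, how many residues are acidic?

Only D (aspartate) and E (glutamate) carry a side-chain carboxylic acid.
Matching residues: D2, D6, E7, D8, D9, E10, E12, D19.

8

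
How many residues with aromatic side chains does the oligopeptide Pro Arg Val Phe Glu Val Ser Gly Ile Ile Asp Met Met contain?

1

F, W, and Y each carry an aromatic ring on the side chain.
Matching residues: Phe4.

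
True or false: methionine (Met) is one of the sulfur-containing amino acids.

True

The sulfur-bearing residues are cysteine (–SH) and methionine (–S–CH₃).
Methionine is in this group.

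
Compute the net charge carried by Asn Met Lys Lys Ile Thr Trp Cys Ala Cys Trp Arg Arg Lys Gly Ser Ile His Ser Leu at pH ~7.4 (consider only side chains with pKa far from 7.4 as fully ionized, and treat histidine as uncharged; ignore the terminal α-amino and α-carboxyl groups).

At pH ~7.4 the Lys and Arg side chains are protonated (+1), the Asp and Glu side chains are deprotonated (−1), and with His taken as neutral all other side chains carry no charge.
Positive (K, R): Lys3, Lys4, Arg12, Arg13, Lys14 → +5.
Negative (D, E): none → −0.
Net charge = (+5) + (−0) = +5.

+5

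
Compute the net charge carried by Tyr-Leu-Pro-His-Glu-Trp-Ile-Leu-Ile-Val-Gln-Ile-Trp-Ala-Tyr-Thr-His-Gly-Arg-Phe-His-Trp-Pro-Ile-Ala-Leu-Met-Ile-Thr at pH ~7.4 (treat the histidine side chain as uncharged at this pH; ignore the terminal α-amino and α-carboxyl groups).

Near pH 7.4, K and R contribute +1 each, D and E contribute −1 each, and every other side chain (His included, as stated) is uncharged.
Positive (K, R): Arg19 → +1.
Negative (D, E): Glu5 → −1.
Net charge = (+1) + (−1) = 0.

0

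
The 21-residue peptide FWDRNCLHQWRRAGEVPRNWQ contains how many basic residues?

5

Lysine (K), arginine (R), and histidine (H) have basic, nitrogen-containing side chains.
Matching residues: R4, H8, R11, R12, R18.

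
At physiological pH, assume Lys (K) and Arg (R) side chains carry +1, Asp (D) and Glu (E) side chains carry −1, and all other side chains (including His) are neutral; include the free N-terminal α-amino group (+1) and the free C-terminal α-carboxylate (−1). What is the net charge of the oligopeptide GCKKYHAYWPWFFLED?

Positive (K, R): K3, K4 → +2.
Negative (D, E): E15, D16 → −2.
The N-terminus (+1) and C-terminus (−1) cancel.
Net charge = (+2) + (−2) = 0.

0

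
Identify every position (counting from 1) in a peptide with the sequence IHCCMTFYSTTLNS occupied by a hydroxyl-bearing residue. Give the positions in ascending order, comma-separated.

6, 8, 9, 10, 11, 14

The –OH-bearing residues are Ser, Thr (aliphatic alcohols), and Tyr (phenol).
Matching residues: T6, Y8, S9, T10, T11, S14.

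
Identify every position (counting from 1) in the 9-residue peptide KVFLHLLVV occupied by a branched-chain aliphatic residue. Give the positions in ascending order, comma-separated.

2, 4, 6, 7, 8, 9

Valine (V), leucine (L), and isoleucine (I) are the branched-chain amino acids.
Matching residues: V2, L4, L6, L7, V8, V9.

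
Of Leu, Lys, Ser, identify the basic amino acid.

The basic amino acids are Lys (K), Arg (R), and His (H).
Of the listed options, only Lys belongs to this group.

Lys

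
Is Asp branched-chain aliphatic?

V, L, and I make up the branched-chain aliphatic group.
Aspartate is not in this group.

No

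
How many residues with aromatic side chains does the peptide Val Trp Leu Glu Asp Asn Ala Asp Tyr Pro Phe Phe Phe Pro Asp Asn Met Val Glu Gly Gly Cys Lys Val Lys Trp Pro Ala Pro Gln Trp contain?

The aromatic amino acids are Phe (F, benzyl), Trp (W, indole), and Tyr (Y, phenol).
Matching residues: Trp2, Tyr9, Phe11, Phe12, Phe13, Trp26, Trp31.

7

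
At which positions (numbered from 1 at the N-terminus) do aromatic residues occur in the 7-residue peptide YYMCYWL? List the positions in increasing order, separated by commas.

1, 2, 5, 6

F, W, and Y each carry an aromatic ring on the side chain.
Matching residues: Y1, Y2, Y5, W6.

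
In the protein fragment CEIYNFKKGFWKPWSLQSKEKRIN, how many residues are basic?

The basic amino acids are Lys (K), Arg (R), and His (H).
Matching residues: K7, K8, K12, K19, K21, R22.

6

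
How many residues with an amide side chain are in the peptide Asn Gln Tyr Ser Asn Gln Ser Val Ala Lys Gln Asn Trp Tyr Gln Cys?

7

Only N (asparagine) and Q (glutamine) carry a side-chain carboxamide.
Matching residues: Asn1, Gln2, Asn5, Gln6, Gln11, Asn12, Gln15.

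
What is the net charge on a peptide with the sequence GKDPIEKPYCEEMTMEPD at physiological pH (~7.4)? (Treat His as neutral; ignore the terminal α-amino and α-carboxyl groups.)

At pH ~7.4 the Lys and Arg side chains are protonated (+1), the Asp and Glu side chains are deprotonated (−1), and with His taken as neutral all other side chains carry no charge.
Positive (K, R): K2, K7 → +2.
Negative (D, E): D3, E6, E11, E12, E16, D18 → −6.
Net charge = (+2) + (−6) = −4.

-4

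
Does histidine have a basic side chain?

Yes

K, R, and H are the three residues with basic side chains (ε-amine, guanidinium, and imidazole respectively).
Histidine is in this group.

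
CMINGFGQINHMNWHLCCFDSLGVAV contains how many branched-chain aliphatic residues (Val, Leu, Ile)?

6

Matching residues: I3, I9, L16, L22, V24, V26.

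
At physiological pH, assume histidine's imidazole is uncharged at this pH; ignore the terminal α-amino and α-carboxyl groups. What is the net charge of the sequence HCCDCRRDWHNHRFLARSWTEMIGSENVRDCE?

Near pH 7.4, K and R contribute +1 each, D and E contribute −1 each, and every other side chain (His included, as stated) is uncharged.
Positive (K, R): R6, R7, R13, R17, R29 → +5.
Negative (D, E): D4, D8, E21, E26, D30, E32 → −6.
Net charge = (+5) + (−6) = −1.

-1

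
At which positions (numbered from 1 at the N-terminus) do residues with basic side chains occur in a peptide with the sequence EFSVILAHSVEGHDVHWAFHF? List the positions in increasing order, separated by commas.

8, 13, 16, 20

Lysine (K), arginine (R), and histidine (H) have basic, nitrogen-containing side chains.
Matching residues: H8, H13, H16, H20.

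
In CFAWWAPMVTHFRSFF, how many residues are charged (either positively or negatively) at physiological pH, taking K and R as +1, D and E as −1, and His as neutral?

1

Charged side chains at pH ~7.4: K, R (positive); D, E (negative).
Matching residues: R13.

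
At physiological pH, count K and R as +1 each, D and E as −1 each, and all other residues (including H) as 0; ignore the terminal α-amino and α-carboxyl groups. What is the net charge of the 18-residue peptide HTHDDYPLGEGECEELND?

Positive (K, R): none → +0.
Negative (D, E): D4, D5, E10, E12, E14, E15, D18 → −7.
Net charge = (+0) + (−7) = −7.

-7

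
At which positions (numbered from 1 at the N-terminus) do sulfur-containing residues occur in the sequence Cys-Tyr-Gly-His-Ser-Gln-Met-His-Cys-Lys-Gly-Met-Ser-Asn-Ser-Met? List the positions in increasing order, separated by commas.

1, 7, 9, 12, 16

Cysteine (C, thiol) and methionine (M, thioether) are the two sulfur-containing amino acids.
Matching residues: Cys1, Met7, Cys9, Met12, Met16.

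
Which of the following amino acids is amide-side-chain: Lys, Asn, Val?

Only N (asparagine) and Q (glutamine) carry a side-chain carboxamide.
Of the listed options, only Asn belongs to this group.

Asn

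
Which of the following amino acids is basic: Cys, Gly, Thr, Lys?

K, R, and H are the three residues with basic side chains (ε-amine, guanidinium, and imidazole respectively).
Of the listed options, only Lys belongs to this group.

Lys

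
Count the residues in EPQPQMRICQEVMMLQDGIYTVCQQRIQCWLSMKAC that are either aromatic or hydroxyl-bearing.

4

Aromatic: F, W, Y. Hydroxyl-bearing: S, T, Y.
Aromatic residues here: Y20, W30 (2).
Hydroxyl-bearing residues here: Y20, T21, S32 (3).
Y is in both groups, so the 1 Y residue must not be double-counted.
Total = 2 + 3 − 1 = 4.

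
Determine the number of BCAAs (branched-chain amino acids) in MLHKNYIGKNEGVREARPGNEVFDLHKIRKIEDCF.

The BCAAs are Val, Leu, and Ile — aliphatic side chains with a branch point.
Matching residues: L2, I7, V13, V22, L25, I28, I31.

7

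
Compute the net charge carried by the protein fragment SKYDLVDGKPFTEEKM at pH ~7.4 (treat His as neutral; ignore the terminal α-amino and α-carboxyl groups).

-1

At pH ~7.4 the Lys and Arg side chains are protonated (+1), the Asp and Glu side chains are deprotonated (−1), and with His taken as neutral all other side chains carry no charge.
Positive (K, R): K2, K9, K15 → +3.
Negative (D, E): D4, D7, E13, E14 → −4.
Net charge = (+3) + (−4) = −1.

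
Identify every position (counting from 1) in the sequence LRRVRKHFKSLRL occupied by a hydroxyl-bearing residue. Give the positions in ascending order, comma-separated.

10

Matching residues: S10.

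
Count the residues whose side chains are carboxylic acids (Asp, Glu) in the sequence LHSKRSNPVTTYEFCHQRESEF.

3

Matching residues: E13, E19, E21.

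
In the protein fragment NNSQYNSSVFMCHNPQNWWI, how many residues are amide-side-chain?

7

The amide-side-chain residues are Asn (N) and Gln (Q).
Matching residues: N1, N2, Q4, N6, N14, Q16, N17.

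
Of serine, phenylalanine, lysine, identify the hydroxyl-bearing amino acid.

serine

S, T, and Y are the three residues with a side-chain hydroxyl.
Of the listed options, only serine belongs to this group.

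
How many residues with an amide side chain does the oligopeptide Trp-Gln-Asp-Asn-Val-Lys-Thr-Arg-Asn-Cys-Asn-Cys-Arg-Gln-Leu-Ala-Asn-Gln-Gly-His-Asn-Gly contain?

8

Only N (asparagine) and Q (glutamine) carry a side-chain carboxamide.
Matching residues: Gln2, Asn4, Asn9, Asn11, Gln14, Asn17, Gln18, Asn21.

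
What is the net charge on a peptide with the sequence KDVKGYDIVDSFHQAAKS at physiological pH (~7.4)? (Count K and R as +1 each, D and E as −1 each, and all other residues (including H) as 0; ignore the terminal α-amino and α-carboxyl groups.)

0

Positive (K, R): K1, K4, K17 → +3.
Negative (D, E): D2, D7, D10 → −3.
Net charge = (+3) + (−3) = 0.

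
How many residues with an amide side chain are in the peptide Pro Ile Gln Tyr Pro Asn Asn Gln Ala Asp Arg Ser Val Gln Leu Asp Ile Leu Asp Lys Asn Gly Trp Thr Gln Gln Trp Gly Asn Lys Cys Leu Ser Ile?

9

Asparagine (N) and glutamine (Q) have uncharged amide side chains.
Matching residues: Gln3, Asn6, Asn7, Gln8, Gln14, Asn21, Gln25, Gln26, Asn29.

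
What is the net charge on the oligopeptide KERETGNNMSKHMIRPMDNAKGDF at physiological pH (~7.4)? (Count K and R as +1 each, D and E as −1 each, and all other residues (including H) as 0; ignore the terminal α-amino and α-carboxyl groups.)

Positive (K, R): K1, R3, K11, R15, K21 → +5.
Negative (D, E): E2, E4, D18, D23 → −4.
Net charge = (+5) + (−4) = +1.

+1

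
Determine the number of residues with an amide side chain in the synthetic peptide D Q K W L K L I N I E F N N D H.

4

Asparagine (N) and glutamine (Q) have uncharged amide side chains.
Matching residues: Q2, N9, N13, N14.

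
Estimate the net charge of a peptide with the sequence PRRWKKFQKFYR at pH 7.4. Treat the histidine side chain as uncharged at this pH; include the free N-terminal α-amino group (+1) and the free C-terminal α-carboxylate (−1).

+6

The side chains ionized at physiological pH are Lys/Arg (+1) and Asp/Glu (−1); with His treated as neutral, nothing else contributes.
Positive (K, R): R2, R3, K5, K6, K9, R12 → +6.
Negative (D, E): none → −0.
The N-terminus (+1) and C-terminus (−1) cancel.
Net charge = (+6) + (−0) = +6.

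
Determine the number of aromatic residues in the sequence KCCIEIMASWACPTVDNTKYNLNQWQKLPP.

3

The aromatic amino acids are Phe (F, benzyl), Trp (W, indole), and Tyr (Y, phenol).
Matching residues: W10, Y20, W25.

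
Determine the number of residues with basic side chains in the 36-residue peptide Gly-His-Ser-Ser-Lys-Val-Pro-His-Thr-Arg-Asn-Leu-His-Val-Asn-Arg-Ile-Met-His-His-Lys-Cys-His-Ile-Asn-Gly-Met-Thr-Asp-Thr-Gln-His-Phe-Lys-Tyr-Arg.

The basic amino acids are Lys (K), Arg (R), and His (H).
Matching residues: His2, Lys5, His8, Arg10, His13, Arg16, His19, His20, Lys21, His23, His32, Lys34, Arg36.

13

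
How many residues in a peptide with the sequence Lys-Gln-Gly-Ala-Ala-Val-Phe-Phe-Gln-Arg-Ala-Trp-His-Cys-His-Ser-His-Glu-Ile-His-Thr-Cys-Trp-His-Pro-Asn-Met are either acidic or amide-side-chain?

4

Acidic: D, E. Amide-side-chain: N, Q.
Acidic residues here: Glu18 (1).
Amide-side-chain residues here: Gln2, Gln9, Asn26 (3).
The two groups share no amino acid, so total = 1 + 3 = 4.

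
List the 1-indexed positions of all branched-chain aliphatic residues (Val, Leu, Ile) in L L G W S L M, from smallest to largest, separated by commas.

1, 2, 6

Matching residues: L1, L2, L6.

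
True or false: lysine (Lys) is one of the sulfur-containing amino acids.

False

Only Cys (C) and Met (M) have a sulfur atom in the side chain.
Lysine is not in this group.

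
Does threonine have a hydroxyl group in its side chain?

S, T, and Y are the three residues with a side-chain hydroxyl.
Threonine is in this group.

Yes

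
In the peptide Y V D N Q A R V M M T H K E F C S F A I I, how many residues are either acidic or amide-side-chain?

Acidic: D, E. Amide-side-chain: N, Q.
Acidic residues here: D3, E14 (2).
Amide-side-chain residues here: N4, Q5 (2).
The two groups share no amino acid, so total = 2 + 2 = 4.

4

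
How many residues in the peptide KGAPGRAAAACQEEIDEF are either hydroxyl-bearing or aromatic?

Hydroxyl-bearing: S, T, Y. Aromatic: F, W, Y.
Hydroxyl-bearing residues here: none (0).
Aromatic residues here: F18 (1).
(Y belongs to both groups, but none appear in this sequence.) Total = 0 + 1 = 1.

1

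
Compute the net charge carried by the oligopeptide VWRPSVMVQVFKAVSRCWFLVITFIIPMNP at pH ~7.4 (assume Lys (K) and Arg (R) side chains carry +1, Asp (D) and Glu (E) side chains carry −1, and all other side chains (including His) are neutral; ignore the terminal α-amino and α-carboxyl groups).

+3

Positive (K, R): R3, K12, R16 → +3.
Negative (D, E): none → −0.
Net charge = (+3) + (−0) = +3.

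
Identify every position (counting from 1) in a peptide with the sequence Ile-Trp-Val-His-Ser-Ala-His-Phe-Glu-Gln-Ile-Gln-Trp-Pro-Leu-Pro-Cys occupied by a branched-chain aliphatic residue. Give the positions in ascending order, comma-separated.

The BCAAs are Val, Leu, and Ile — aliphatic side chains with a branch point.
Matching residues: Ile1, Val3, Ile11, Leu15.

1, 3, 11, 15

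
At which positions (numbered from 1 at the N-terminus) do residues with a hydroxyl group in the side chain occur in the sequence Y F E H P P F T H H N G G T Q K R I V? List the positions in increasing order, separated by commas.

S, T, and Y are the three residues with a side-chain hydroxyl.
Matching residues: Y1, T8, T14.

1, 8, 14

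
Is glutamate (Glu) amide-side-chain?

No

Only N (asparagine) and Q (glutamine) carry a side-chain carboxamide.
Glutamate is not in this group.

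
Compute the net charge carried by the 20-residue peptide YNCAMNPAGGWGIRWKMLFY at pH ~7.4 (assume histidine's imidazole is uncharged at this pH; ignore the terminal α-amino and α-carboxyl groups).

At pH ~7.4 the Lys and Arg side chains are protonated (+1), the Asp and Glu side chains are deprotonated (−1), and with His taken as neutral all other side chains carry no charge.
Positive (K, R): R14, K16 → +2.
Negative (D, E): none → −0.
Net charge = (+2) + (−0) = +2.

+2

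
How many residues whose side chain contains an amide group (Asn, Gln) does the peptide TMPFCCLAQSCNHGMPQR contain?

Matching residues: Q9, N12, Q17.

3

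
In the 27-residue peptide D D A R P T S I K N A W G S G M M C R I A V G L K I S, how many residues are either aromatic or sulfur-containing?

Aromatic: F, W, Y. Sulfur-containing: C, M.
Aromatic residues here: W12 (1).
Sulfur-containing residues here: M16, M17, C18 (3).
The two groups share no amino acid, so total = 1 + 3 = 4.

4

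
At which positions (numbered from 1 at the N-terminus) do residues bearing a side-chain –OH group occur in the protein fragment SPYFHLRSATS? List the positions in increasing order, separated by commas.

S, T, and Y are the three residues with a side-chain hydroxyl.
Matching residues: S1, Y3, S8, T10, S11.

1, 3, 8, 10, 11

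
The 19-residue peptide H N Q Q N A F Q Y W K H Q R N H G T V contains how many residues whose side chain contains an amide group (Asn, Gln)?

7

Matching residues: N2, Q3, Q4, N5, Q8, Q13, N15.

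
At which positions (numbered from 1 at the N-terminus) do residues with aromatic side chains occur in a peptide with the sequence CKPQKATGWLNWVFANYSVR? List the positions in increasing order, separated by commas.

Phenylalanine (F), tryptophan (W), and tyrosine (Y) have aromatic ring side chains.
Matching residues: W9, W12, F14, Y17.

9, 12, 14, 17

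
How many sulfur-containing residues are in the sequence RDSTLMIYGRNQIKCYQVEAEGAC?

Cysteine (C, thiol) and methionine (M, thioether) are the two sulfur-containing amino acids.
Matching residues: M6, C15, C24.

3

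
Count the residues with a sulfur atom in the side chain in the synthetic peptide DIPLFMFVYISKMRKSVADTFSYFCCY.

4

Cysteine (C, thiol) and methionine (M, thioether) are the two sulfur-containing amino acids.
Matching residues: M6, M13, C25, C26.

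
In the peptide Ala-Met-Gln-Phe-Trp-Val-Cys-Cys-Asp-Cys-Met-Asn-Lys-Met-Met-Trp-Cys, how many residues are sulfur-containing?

8

The sulfur-bearing residues are cysteine (–SH) and methionine (–S–CH₃).
Matching residues: Met2, Cys7, Cys8, Cys10, Met11, Met14, Met15, Cys17.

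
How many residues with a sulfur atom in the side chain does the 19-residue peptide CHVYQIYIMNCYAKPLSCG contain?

4

Only Cys (C) and Met (M) have a sulfur atom in the side chain.
Matching residues: C1, M9, C11, C18.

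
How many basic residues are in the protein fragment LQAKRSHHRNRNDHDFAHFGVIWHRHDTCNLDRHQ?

K, R, and H are the three residues with basic side chains (ε-amine, guanidinium, and imidazole respectively).
Matching residues: K4, R5, H7, H8, R9, R11, H14, H18, H24, R25, H26, R33, H34.

13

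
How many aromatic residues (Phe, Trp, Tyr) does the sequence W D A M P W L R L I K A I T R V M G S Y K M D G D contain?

3

Matching residues: W1, W6, Y20.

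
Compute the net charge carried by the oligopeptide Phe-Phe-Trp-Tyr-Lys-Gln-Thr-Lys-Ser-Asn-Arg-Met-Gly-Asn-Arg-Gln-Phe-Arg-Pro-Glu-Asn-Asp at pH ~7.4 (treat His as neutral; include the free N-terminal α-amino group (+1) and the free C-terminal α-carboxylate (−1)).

+3

The side chains ionized at physiological pH are Lys/Arg (+1) and Asp/Glu (−1); with His treated as neutral, nothing else contributes.
Positive (K, R): Lys5, Lys8, Arg11, Arg15, Arg18 → +5.
Negative (D, E): Glu20, Asp22 → −2.
The N-terminus (+1) and C-terminus (−1) cancel.
Net charge = (+5) + (−2) = +3.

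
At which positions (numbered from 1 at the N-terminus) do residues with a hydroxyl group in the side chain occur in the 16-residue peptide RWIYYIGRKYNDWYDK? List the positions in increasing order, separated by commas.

4, 5, 10, 14

S, T, and Y are the three residues with a side-chain hydroxyl.
Matching residues: Y4, Y5, Y10, Y14.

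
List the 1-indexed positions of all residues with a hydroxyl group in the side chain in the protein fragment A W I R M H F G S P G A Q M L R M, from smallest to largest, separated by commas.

The –OH-bearing residues are Ser, Thr (aliphatic alcohols), and Tyr (phenol).
Matching residues: S9.

9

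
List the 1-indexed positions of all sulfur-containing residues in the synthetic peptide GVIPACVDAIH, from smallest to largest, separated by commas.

The sulfur-bearing residues are cysteine (–SH) and methionine (–S–CH₃).
Matching residues: C6.

6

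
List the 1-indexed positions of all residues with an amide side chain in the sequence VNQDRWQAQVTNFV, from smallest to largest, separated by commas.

The amide-side-chain residues are Asn (N) and Gln (Q).
Matching residues: N2, Q3, Q7, Q9, N12.

2, 3, 7, 9, 12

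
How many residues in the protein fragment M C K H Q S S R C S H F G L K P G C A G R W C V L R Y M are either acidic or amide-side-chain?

1

Acidic: D, E. Amide-side-chain: N, Q.
Acidic residues here: none (0).
Amide-side-chain residues here: Q5 (1).
The two groups share no amino acid, so total = 0 + 1 = 1.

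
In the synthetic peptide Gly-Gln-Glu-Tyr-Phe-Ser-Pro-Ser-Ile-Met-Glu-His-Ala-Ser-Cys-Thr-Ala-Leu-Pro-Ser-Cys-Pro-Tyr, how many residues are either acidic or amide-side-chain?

Acidic: D, E. Amide-side-chain: N, Q.
Acidic residues here: Glu3, Glu11 (2).
Amide-side-chain residues here: Gln2 (1).
The two groups share no amino acid, so total = 2 + 1 = 3.

3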